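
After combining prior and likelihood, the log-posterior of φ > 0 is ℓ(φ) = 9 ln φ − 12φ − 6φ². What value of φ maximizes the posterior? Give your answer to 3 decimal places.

φ̂_MAP = 0.500

ℓ'(φ) = 9/φ − 12 − 12φ. Setting this to zero and multiplying by φ: 12φ² + 12φ − 9 = 0.
φ = (−12 + √(12² + 4·12·9)) / (2·12) = (−12 + √576) / 24 = (−12 + 24)/24 = 1/2.
ℓ''(φ) = −9/φ² − 12 < 0, confirming a maximum.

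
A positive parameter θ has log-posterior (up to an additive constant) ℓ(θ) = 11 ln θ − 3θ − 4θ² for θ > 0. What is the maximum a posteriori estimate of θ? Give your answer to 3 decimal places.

ℓ'(θ) = 11/θ − 3 − 8θ. Setting this to zero and multiplying by θ: 8θ² + 3θ − 11 = 0.
θ = (−3 + √(3² + 4·8·11)) / (2·8) = (−3 + √361) / 16 = (−3 + 19)/16 = 1.
ℓ''(θ) = −11/θ² − 8 < 0, confirming a maximum.

θ̂_MAP = 1.000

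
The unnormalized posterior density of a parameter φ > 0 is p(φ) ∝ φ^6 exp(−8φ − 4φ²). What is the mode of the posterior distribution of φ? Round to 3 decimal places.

φ̂_MAP = 0.500

ℓ'(φ) = 6/φ − 8 − 8φ. Setting this to zero and multiplying by φ: 8φ² + 8φ − 6 = 0.
φ = (−8 + √(8² + 4·8·6)) / (2·8) = (−8 + √256) / 16 = (−8 + 16)/16 = 1/2.
ℓ''(φ) = −6/φ² − 8 < 0, confirming a maximum.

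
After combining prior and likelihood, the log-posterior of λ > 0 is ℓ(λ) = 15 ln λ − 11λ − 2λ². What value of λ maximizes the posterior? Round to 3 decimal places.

λ̂_MAP = 1.000

ℓ'(λ) = 15/λ − 11 − 4λ. Setting this to zero and multiplying by λ: 4λ² + 11λ − 15 = 0.
λ = (−11 + √(11² + 4·4·15)) / (2·4) = (−11 + √361) / 8 = (−11 + 19)/8 = 1.
ℓ''(λ) = −15/λ² − 4 < 0, confirming a maximum.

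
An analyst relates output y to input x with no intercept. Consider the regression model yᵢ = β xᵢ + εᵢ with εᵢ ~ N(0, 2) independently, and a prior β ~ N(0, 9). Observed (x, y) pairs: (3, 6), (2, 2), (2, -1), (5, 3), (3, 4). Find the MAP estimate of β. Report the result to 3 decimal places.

log p(β | y) = −Σ(yᵢ − βxᵢ)²/(2·2) − β²/(2·9) + const.
Setting the derivative to zero: Σxᵢ(yᵢ − βxᵢ)/2 − β/9 = 0, so β = Σxᵢyᵢ / (Σxᵢ² + σ²/τ²).
Σxᵢyᵢ = 3·6 + 2·2 + 2·(-1) + 5·3 + 3·4 = 47; Σxᵢ² = 51; σ²/τ² = 2/9.
β̂_MAP = 47 / (51 + 2/9) = 47/(461/9) = 423/461 ≈ 0.918.

β̂_MAP = 0.918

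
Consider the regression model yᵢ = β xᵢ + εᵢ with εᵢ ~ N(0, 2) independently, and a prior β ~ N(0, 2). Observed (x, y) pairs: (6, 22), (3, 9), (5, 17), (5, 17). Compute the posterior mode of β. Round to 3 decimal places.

log p(β | y) = −Σ(yᵢ − βxᵢ)²/(2·2) − β²/(2·2) + const.
Setting the derivative to zero: Σxᵢ(yᵢ − βxᵢ)/2 − β/2 = 0, so β = Σxᵢyᵢ / (Σxᵢ² + σ²/τ²).
Σxᵢyᵢ = 6·22 + 3·9 + 5·17 + 5·17 = 329; Σxᵢ² = 95; σ²/τ² = 1.
β̂_MAP = 329 / (95 + 1) = 329/96 ≈ 3.427.

β̂_MAP = 3.427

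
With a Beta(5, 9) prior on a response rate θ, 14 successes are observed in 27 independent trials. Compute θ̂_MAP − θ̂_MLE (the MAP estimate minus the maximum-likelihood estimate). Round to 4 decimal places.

MAP − MLE = -0.0570

Posterior is Beta(19, 22); MAP = (19−1)/(41−2) = 18/39 ≈ 0.46154.
MLE ignores the prior: θ̂_MLE = k/n = 14/27 ≈ 0.51852.
Difference = 18/39 − 14/27 = -20/351 ≈ -0.0570.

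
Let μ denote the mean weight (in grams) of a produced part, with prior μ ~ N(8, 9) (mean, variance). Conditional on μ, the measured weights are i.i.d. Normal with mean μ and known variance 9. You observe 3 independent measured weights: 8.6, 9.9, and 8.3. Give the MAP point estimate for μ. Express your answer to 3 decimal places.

n = 3; x̄ = (8.6 + 9.9 + 8.3)/3 = 26.8/3 = 134/15 ≈ 8.9333.
For a Normal prior and Normal likelihood with known variance, the posterior is Normal; its mode equals its mean, the precision-weighted average.
Prior precision 1/σ₀² = 1/9; data precision n/σ² = 3/9 = 1/3.
μ̂ = ((1/9)·8 + (1/3)·(134/15)) / (1/9 + 1/3) = (58/15)/(4/9) = 8.700.

μ̂_MAP = 8.700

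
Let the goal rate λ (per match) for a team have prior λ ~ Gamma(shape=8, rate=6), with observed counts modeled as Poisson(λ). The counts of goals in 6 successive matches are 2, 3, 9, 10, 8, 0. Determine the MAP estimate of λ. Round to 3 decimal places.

λ̂_MAP = 3.250

Σxᵢ = 2+3+9+10+8+0 = 32, with n = 6.
Posterior ∝ λ^7e^(−6λ) · λ^32e^(−6λ) = λ^39e^(−12λ), i.e. Gamma(shape=40, rate=12).
The mode of a Gamma(a, b) with a ≥ 1 (shape–rate) is (a−1)/b = 39/12 ≈ 3.250.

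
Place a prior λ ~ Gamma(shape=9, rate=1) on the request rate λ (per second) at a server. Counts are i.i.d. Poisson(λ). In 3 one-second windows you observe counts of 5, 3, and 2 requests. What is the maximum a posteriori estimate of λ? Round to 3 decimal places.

λ̂_MAP = 4.500

Σxᵢ = 5+3+2 = 10, with n = 3.
Posterior ∝ λ^8e^(−1λ) · λ^10e^(−3λ) = λ^18e^(−4λ), i.e. Gamma(shape=19, rate=4).
The mode of a Gamma(a, b) with a ≥ 1 (shape–rate) is (a−1)/b = 18/4 ≈ 4.500.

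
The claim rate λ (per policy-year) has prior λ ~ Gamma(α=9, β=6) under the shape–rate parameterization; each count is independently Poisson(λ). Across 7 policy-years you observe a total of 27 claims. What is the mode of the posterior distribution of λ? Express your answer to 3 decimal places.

λ̂_MAP = 2.692

Σxᵢ = 27, n = 7.
Posterior ∝ λ^8e^(−6λ) · λ^27e^(−7λ) = λ^35e^(−13λ), i.e. Gamma(shape=36, rate=13).
The mode of a Gamma(a, b) with a ≥ 1 (shape–rate) is (a−1)/b = 35/13 ≈ 2.692.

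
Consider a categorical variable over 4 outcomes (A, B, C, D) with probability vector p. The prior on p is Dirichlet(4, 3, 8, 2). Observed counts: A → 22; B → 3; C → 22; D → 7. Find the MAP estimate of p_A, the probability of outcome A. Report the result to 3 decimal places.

The posterior is Dirichlet(αᵢ + nᵢ) = Dirichlet(26, 6, 30, 9).
For a Dirichlet(a₁,…,a_K) with all aᵢ > 1, the mode has j-th component (aⱼ − 1)/(Σaᵢ − K).
Here Σaᵢ = 71 and K = 4, so p_A = (26 − 1)/(71 − 4) = 25/67 ≈ 0.373.

MAP estimate of p_A = 0.373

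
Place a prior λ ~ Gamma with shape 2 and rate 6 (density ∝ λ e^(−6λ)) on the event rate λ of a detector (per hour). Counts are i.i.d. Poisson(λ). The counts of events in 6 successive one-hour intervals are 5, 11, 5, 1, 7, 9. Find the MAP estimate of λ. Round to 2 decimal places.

Σxᵢ = 5+11+5+1+7+9 = 38, with n = 6.
Posterior ∝ λe^(−6λ) · λ^38e^(−6λ) = λ^39e^(−12λ), i.e. Gamma(shape=40, rate=12).
The mode of a Gamma(a, b) with a ≥ 1 (shape–rate) is (a−1)/b = 39/12 ≈ 3.25.

λ̂_MAP = 3.25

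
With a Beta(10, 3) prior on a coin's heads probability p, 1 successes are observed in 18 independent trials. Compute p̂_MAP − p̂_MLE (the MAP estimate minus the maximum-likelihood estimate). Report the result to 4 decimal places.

Posterior is Beta(11, 20); MAP = (11−1)/(31−2) = 10/29 ≈ 0.34483.
MLE ignores the prior: p̂_MLE = k/n = 1/18 ≈ 0.05556.
Difference = 10/29 − 1/18 = 151/522 ≈ 0.2893.

MAP − MLE = 0.2893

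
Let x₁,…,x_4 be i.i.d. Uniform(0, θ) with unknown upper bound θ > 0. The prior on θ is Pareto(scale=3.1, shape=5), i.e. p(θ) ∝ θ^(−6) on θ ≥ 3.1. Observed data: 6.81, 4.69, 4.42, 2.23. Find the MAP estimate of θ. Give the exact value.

θ̂_MAP = 6.81

The Uniform(0, θ) likelihood is θ^(−n) for θ ≥ max(xᵢ), zero otherwise. Here max(xᵢ) = 6.81.
Posterior ∝ θ^(−6) · θ^(−4) = θ^(−10) on θ ≥ max(3.1, 6.81) = 6.81.
This density is strictly decreasing in θ, so the posterior mode lies at the lower boundary of the support.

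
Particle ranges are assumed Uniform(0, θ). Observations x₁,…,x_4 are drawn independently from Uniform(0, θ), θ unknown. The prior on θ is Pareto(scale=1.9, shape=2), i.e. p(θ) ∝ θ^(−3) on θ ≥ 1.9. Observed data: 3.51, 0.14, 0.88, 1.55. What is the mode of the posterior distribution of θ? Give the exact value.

θ̂_MAP = 3.51

The Uniform(0, θ) likelihood is θ^(−n) for θ ≥ max(xᵢ), zero otherwise. Here max(xᵢ) = 3.51.
Posterior ∝ θ^(−3) · θ^(−4) = θ^(−7) on θ ≥ max(1.9, 3.51) = 3.51.
This density is strictly decreasing in θ, so the posterior mode lies at the lower boundary of the support.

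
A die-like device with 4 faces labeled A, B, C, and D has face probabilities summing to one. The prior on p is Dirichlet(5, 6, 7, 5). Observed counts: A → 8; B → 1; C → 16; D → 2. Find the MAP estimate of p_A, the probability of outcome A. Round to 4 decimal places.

MAP estimate of p_A = 0.2609

The posterior is Dirichlet(αᵢ + nᵢ) = Dirichlet(13, 7, 23, 7).
For a Dirichlet(a₁,…,a_K) with all aᵢ > 1, the mode has j-th component (aⱼ − 1)/(Σaᵢ − K).
Here Σaᵢ = 50 and K = 4, so p_A = (13 − 1)/(50 − 4) = 12/46 ≈ 0.2609.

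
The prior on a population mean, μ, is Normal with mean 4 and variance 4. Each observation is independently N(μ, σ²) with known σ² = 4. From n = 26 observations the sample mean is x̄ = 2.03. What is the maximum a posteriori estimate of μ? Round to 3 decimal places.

μ̂_MAP = 2.103

n = 26, x̄ = 2.03.
For a Normal prior and Normal likelihood with known variance, the posterior is Normal; its mode equals its mean, the precision-weighted average.
Prior precision 1/σ₀² = 1/4 = 0.25; data precision n/σ² = 26/4 = 6.5.
μ̂ = (0.25·4 + 6.5·2.03) / (0.25 + 6.5) = 14.195/6.75 = 2839/1350 ≈ 2.103.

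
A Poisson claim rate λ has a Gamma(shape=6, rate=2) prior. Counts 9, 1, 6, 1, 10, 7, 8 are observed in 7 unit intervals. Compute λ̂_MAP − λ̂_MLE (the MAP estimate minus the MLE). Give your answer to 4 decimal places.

MAP − MLE = -0.7778

Σxᵢ = 42. Posterior is Gamma(48, 9); MAP = (48−1)/9 = 47/9 ≈ 5.22222.
MLE = x̄ = 42/7 ≈ 6.00000.
Difference = 47/9 − 42/7 = -7/9 ≈ -0.7778.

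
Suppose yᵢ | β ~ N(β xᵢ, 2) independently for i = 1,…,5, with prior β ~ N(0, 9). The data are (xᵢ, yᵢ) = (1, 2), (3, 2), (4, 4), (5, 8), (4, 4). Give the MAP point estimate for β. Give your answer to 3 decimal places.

β̂_MAP = 1.190

log p(β | y) = −Σ(yᵢ − βxᵢ)²/(2·2) − β²/(2·9) + const.
Setting the derivative to zero: Σxᵢ(yᵢ − βxᵢ)/2 − β/9 = 0, so β = Σxᵢyᵢ / (Σxᵢ² + σ²/τ²).
Σxᵢyᵢ = 1·2 + 3·2 + 4·4 + 5·8 + 4·4 = 80; Σxᵢ² = 67; σ²/τ² = 2/9.
β̂_MAP = 80 / (67 + 2/9) = 80/(605/9) = 144/121 ≈ 1.190.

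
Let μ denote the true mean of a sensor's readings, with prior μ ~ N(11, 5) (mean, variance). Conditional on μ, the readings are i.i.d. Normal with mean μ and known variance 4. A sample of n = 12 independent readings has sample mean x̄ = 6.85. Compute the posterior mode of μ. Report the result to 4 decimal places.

μ̂_MAP = 7.1094

n = 12, x̄ = 6.85.
For a Normal prior and Normal likelihood with known variance, the posterior is Normal; its mode equals its mean, the precision-weighted average.
Prior precision 1/σ₀² = 1/5 = 0.2; data precision n/σ² = 12/4 = 3.
μ̂ = (0.2·11 + 3·6.85) / (0.2 + 3) = 22.75/3.2 = 7.109375 ≈ 7.1094.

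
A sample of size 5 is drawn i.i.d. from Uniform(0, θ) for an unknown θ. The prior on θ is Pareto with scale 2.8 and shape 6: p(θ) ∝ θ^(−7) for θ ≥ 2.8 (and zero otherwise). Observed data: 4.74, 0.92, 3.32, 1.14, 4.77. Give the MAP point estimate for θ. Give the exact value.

θ̂_MAP = 4.77

The Uniform(0, θ) likelihood is θ^(−n) for θ ≥ max(xᵢ), zero otherwise. Here max(xᵢ) = 4.77.
Posterior ∝ θ^(−7) · θ^(−5) = θ^(−12) on θ ≥ max(2.8, 4.77) = 4.77.
This density is strictly decreasing in θ, so the posterior mode lies at the lower boundary of the support.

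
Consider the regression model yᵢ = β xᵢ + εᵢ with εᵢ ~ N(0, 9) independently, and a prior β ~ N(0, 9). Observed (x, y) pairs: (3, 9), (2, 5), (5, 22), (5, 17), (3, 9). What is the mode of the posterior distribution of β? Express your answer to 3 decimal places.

log p(β | y) = −Σ(yᵢ − βxᵢ)²/(2·9) − β²/(2·9) + const.
Setting the derivative to zero: Σxᵢ(yᵢ − βxᵢ)/9 − β/9 = 0, so β = Σxᵢyᵢ / (Σxᵢ² + σ²/τ²).
Σxᵢyᵢ = 3·9 + 2·5 + 5·22 + 5·17 + 3·9 = 259; Σxᵢ² = 72; σ²/τ² = 1.
β̂_MAP = 259 / (72 + 1) = 259/73 ≈ 3.548.

β̂_MAP = 3.548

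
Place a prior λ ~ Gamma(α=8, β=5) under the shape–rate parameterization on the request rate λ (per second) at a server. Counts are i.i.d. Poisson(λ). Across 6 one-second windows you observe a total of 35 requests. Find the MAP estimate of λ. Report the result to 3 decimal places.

λ̂_MAP = 3.818

Σxᵢ = 35, n = 6.
Posterior ∝ λ^7e^(−5λ) · λ^35e^(−6λ) = λ^42e^(−11λ), i.e. Gamma(shape=43, rate=11).
The mode of a Gamma(a, b) with a ≥ 1 (shape–rate) is (a−1)/b = 42/11 ≈ 3.818.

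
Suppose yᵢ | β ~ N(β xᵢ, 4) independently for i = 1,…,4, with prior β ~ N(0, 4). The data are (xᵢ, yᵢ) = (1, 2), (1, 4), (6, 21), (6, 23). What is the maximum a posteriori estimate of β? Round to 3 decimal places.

log p(β | y) = −Σ(yᵢ − βxᵢ)²/(2·4) − β²/(2·4) + const.
Setting the derivative to zero: Σxᵢ(yᵢ − βxᵢ)/4 − β/4 = 0, so β = Σxᵢyᵢ / (Σxᵢ² + σ²/τ²).
Σxᵢyᵢ = 1·2 + 1·4 + 6·21 + 6·23 = 270; Σxᵢ² = 74; σ²/τ² = 1.
β̂_MAP = 270 / (74 + 1) = 270/75 ≈ 3.600.

β̂_MAP = 3.600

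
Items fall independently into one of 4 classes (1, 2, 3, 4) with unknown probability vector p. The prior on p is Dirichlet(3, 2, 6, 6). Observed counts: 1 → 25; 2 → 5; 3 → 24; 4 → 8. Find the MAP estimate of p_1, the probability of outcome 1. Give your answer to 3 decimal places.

MAP estimate: 0.360

The posterior is Dirichlet(αᵢ + nᵢ) = Dirichlet(28, 7, 30, 14).
For a Dirichlet(a₁,…,a_K) with all aᵢ > 1, the mode has j-th component (aⱼ − 1)/(Σaᵢ − K).
Here Σaᵢ = 79 and K = 4, so p_1 = (28 − 1)/(79 − 4) = 27/75 ≈ 0.360.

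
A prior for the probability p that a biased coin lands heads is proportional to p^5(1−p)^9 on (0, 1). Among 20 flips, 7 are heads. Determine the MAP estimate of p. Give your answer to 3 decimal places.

The prior density ∝ p^5(1−p)^9 is the kernel of Beta(6, 10).
Data: 7 successes in 20 trials. The binomial likelihood contributes p^7(1−p)^13, so the posterior is Beta(6+7, 10+13) = Beta(13, 23).
For Beta(a, b) with a, b > 1 the mode is (a−1)/(a+b−2) = 12/34 ≈ 0.353.

p̂_MAP = 0.353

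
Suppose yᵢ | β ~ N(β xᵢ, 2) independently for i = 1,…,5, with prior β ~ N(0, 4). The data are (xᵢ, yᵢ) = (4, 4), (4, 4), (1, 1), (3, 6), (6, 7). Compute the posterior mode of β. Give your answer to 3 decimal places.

log p(β | y) = −Σ(yᵢ − βxᵢ)²/(2·2) − β²/(2·4) + const.
Setting the derivative to zero: Σxᵢ(yᵢ − βxᵢ)/2 − β/4 = 0, so β = Σxᵢyᵢ / (Σxᵢ² + σ²/τ²).
Σxᵢyᵢ = 4·4 + 4·4 + 1·1 + 3·6 + 6·7 = 93; Σxᵢ² = 78; σ²/τ² = 0.5.
β̂_MAP = 93 / (78 + 0.5) = 93/78.5 ≈ 1.185.

β̂_MAP = 1.185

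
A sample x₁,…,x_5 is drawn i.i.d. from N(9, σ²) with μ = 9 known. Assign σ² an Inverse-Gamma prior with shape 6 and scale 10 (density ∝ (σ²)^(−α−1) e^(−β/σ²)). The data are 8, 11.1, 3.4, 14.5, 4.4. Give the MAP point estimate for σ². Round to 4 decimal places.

σ̂²_MAP = 5.6937

Sum of squared deviations about the known mean: SS = (8−9)² + (11.1−9)² + (3.4−9)² + (14.5−9)² + (4.4−9)² = 88.18.
The Normal likelihood contributes (σ²)^(−n/2) exp(−SS/(2σ²)), so the posterior is Inverse-Gamma(α + n/2, β + SS/2) = Inverse-Gamma(8.5, 54.09).
The mode of Inverse-Gamma(a, b) is b/(a+1) = 54.09/9.5 ≈ 5.6937.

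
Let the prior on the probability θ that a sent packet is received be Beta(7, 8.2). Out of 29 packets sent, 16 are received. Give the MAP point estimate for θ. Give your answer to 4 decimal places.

Prior: Beta(7, 8.2).
Data: 16 successes in 29 trials. The binomial likelihood contributes θ^16(1−θ)^13, so the posterior is Beta(7+16, 8.2+13) = Beta(23, 21.2).
For Beta(a, b) with a, b > 1 the mode is (a−1)/(a+b−2) = 22/42.2 ≈ 0.5213.

θ̂_MAP = 0.5213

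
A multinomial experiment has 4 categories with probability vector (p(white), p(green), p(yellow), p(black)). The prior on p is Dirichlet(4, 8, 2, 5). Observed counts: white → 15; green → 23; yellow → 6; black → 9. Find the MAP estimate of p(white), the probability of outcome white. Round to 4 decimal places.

The posterior is Dirichlet(αᵢ + nᵢ) = Dirichlet(19, 31, 8, 14).
For a Dirichlet(a₁,…,a_K) with all aᵢ > 1, the mode has j-th component (aⱼ − 1)/(Σaᵢ − K).
Here Σaᵢ = 72 and K = 4, so p(white) = (19 − 1)/(72 − 4) = 18/68 ≈ 0.2647.

MAP estimate of p(white) = 0.2647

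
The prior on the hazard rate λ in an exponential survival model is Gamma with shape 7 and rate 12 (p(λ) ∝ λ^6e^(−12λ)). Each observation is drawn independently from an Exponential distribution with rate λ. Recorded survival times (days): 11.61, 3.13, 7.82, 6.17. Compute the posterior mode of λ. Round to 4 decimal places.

The Exponential(rate=λ) likelihood is ∝ λ^n e^(−λΣtᵢ). Here n = 4 and Σtᵢ = 11.61 + 3.13 + 7.82 + 6.17 = 28.73.
Posterior ∝ λ^6e^(−12λ) · λ^4e^(−28.73λ) = λ^10e^(−40.73λ), i.e. Gamma(11, 40.73).
Mode = (a−1)/b = 10/40.73 ≈ 0.2455.

λ̂_MAP = 0.2455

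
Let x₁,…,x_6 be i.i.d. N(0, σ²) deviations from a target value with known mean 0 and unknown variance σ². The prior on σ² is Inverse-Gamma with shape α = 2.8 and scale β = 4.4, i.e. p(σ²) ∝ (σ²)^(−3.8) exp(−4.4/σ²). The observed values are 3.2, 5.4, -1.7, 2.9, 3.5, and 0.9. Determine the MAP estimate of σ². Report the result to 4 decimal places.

Sum of squared deviations about the known mean: SS = (3.2−0)² + (5.4−0)² + (-1.7−0)² + (2.9−0)² + (3.5−0)² + (0.9−0)² = 63.76.
The Normal likelihood contributes (σ²)^(−n/2) exp(−SS/(2σ²)), so the posterior is Inverse-Gamma(α + n/2, β + SS/2) = Inverse-Gamma(5.8, 36.28).
The mode of Inverse-Gamma(a, b) is b/(a+1) = 36.28/6.8 ≈ 5.3353.

σ̂²_MAP = 5.3353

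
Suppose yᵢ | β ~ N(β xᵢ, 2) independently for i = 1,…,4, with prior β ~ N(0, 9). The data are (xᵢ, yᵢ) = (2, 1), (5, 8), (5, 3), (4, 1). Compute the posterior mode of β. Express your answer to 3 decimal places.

log p(β | y) = −Σ(yᵢ − βxᵢ)²/(2·2) − β²/(2·9) + const.
Setting the derivative to zero: Σxᵢ(yᵢ − βxᵢ)/2 − β/9 = 0, so β = Σxᵢyᵢ / (Σxᵢ² + σ²/τ²).
Σxᵢyᵢ = 2·1 + 5·8 + 5·3 + 4·1 = 61; Σxᵢ² = 70; σ²/τ² = 2/9.
β̂_MAP = 61 / (70 + 2/9) = 61/(632/9) = 549/632 ≈ 0.869.

β̂_MAP = 0.869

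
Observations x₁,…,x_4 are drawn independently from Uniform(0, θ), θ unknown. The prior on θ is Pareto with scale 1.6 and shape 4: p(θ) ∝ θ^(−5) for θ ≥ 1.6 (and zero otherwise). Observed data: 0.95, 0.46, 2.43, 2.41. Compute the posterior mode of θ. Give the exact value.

θ̂_MAP = 2.43

The Uniform(0, θ) likelihood is θ^(−n) for θ ≥ max(xᵢ), zero otherwise. Here max(xᵢ) = 2.43.
Posterior ∝ θ^(−5) · θ^(−4) = θ^(−9) on θ ≥ max(1.6, 2.43) = 2.43.
This density is strictly decreasing in θ, so the posterior mode lies at the lower boundary of the support.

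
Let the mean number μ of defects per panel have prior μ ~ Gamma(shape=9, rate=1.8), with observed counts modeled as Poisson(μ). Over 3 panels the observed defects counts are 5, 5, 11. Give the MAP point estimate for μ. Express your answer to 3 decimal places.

Σxᵢ = 5+5+11 = 21, with n = 3.
Posterior ∝ μ^8e^(−1.8μ) · μ^21e^(−3μ) = μ^29e^(−4.8μ), i.e. Gamma(shape=30, rate=4.8).
The mode of a Gamma(a, b) with a ≥ 1 (shape–rate) is (a−1)/b = 29/4.8 ≈ 6.042.

μ̂_MAP = 6.042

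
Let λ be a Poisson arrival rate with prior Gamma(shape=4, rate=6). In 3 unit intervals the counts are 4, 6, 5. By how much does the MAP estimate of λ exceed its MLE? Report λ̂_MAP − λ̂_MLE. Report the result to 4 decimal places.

MAP − MLE = -3.0000

Σxᵢ = 15. Posterior is Gamma(19, 9); MAP = (19−1)/9 = 18/9 ≈ 2.00000.
MLE = x̄ = 15/3 ≈ 5.00000.
Difference = 18/9 − 15/3 = -3 ≈ -3.0000.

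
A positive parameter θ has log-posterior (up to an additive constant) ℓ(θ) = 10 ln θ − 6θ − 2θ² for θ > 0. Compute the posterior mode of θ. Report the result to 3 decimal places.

θ̂_MAP = 1.000

ℓ'(θ) = 10/θ − 6 − 4θ. Setting this to zero and multiplying by θ: 4θ² + 6θ − 10 = 0.
θ = (−6 + √(6² + 4·4·10)) / (2·4) = (−6 + √196) / 8 = (−6 + 14)/8 = 1.
ℓ''(θ) = −10/θ² − 4 < 0, confirming a maximum.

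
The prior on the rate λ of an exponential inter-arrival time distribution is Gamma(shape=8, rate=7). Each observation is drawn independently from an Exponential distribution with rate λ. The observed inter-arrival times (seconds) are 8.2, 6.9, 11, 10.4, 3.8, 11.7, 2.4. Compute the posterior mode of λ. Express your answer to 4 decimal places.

The Exponential(rate=λ) likelihood is ∝ λ^n e^(−λΣtᵢ). Here n = 7 and Σtᵢ = 8.2 + 6.9 + 11 + 10.4 + 3.8 + 11.7 + 2.4 = 54.4.
Posterior ∝ λ^7e^(−7λ) · λ^7e^(−54.4λ) = λ^14e^(−61.4λ), i.e. Gamma(15, 61.4).
Mode = (a−1)/b = 14/61.4 ≈ 0.2280.

λ̂_MAP = 0.2280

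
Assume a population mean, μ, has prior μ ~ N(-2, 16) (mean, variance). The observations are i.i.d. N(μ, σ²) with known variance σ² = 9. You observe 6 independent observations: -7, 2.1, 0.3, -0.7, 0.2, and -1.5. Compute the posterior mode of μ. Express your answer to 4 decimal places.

n = 6; x̄ = ((-7) + 2.1 + 0.3 + (-0.7) + 0.2 + (-1.5))/6 = -6.6/6 = -1.1.
For a Normal prior and Normal likelihood with known variance, the posterior is Normal; its mode equals its mean, the precision-weighted average.
Prior precision 1/σ₀² = 1/16 = 0.0625; data precision n/σ² = 6/9 = 2/3.
μ̂ = (0.0625·(-2) + (2/3)·(-1.1)) / (0.0625 + 2/3) = (-103/120)/(35/48) = -206/175 ≈ -1.1771.

μ̂_MAP = -1.1771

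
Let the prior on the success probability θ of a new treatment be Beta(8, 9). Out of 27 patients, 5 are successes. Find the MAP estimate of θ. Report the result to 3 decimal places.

θ̂_MAP = 0.286

Prior: Beta(8, 9).
Data: 5 successes in 27 trials. The binomial likelihood contributes θ^5(1−θ)^22, so the posterior is Beta(8+5, 9+22) = Beta(13, 31).
For Beta(a, b) with a, b > 1 the mode is (a−1)/(a+b−2) = 12/42 ≈ 0.286.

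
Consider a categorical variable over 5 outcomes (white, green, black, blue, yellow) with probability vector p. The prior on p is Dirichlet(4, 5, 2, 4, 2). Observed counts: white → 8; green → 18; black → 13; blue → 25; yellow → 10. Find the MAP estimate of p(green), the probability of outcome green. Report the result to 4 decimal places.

MAP estimate of p(green) = 0.2558

The posterior is Dirichlet(αᵢ + nᵢ) = Dirichlet(12, 23, 15, 29, 12).
For a Dirichlet(a₁,…,a_K) with all aᵢ > 1, the mode has j-th component (aⱼ − 1)/(Σaᵢ − K).
Here Σaᵢ = 91 and K = 5, so p(green) = (23 − 1)/(91 − 5) = 22/86 ≈ 0.2558.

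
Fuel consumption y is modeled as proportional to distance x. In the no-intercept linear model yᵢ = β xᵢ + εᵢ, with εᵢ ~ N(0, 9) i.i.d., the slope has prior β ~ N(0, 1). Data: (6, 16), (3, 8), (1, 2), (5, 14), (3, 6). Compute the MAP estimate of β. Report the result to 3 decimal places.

log p(β | y) = −Σ(yᵢ − βxᵢ)²/(2·9) − β²/(2·1) + const.
Setting the derivative to zero: Σxᵢ(yᵢ − βxᵢ)/9 − β/1 = 0, so β = Σxᵢyᵢ / (Σxᵢ² + σ²/τ²).
Σxᵢyᵢ = 6·16 + 3·8 + 1·2 + 5·14 + 3·6 = 210; Σxᵢ² = 80; σ²/τ² = 9.
β̂_MAP = 210 / (80 + 9) = 210/89 ≈ 2.360.

β̂_MAP = 2.360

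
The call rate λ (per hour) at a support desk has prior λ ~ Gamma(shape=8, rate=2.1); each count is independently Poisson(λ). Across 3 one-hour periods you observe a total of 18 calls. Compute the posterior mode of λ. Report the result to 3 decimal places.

λ̂_MAP = 4.902

Σxᵢ = 18, n = 3.
Posterior ∝ λ^7e^(−2.1λ) · λ^18e^(−3λ) = λ^25e^(−5.1λ), i.e. Gamma(shape=26, rate=5.1).
The mode of a Gamma(a, b) with a ≥ 1 (shape–rate) is (a−1)/b = 25/5.1 ≈ 4.902.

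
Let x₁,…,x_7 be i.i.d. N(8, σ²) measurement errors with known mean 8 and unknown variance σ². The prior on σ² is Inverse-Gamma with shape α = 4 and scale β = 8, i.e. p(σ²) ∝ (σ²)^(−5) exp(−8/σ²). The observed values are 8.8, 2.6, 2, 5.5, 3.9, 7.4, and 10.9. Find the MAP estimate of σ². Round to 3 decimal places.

σ̂²_MAP = 6.684

Sum of squared deviations about the known mean: SS = (8.8−8)² + (2.6−8)² + (2−8)² + (5.5−8)² + (3.9−8)² + (7.4−8)² + (10.9−8)² = 97.63.
The Normal likelihood contributes (σ²)^(−n/2) exp(−SS/(2σ²)), so the posterior is Inverse-Gamma(α + n/2, β + SS/2) = Inverse-Gamma(7.5, 56.815).
The mode of Inverse-Gamma(a, b) is b/(a+1) = 56.815/8.5 ≈ 6.684.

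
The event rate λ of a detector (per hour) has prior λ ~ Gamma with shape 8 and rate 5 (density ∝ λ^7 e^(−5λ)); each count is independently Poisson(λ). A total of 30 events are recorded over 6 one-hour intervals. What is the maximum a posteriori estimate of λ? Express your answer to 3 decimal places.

Σxᵢ = 30, n = 6.
Posterior ∝ λ^7e^(−5λ) · λ^30e^(−6λ) = λ^37e^(−11λ), i.e. Gamma(shape=38, rate=11).
The mode of a Gamma(a, b) with a ≥ 1 (shape–rate) is (a−1)/b = 37/11 ≈ 3.364.

λ̂_MAP = 3.364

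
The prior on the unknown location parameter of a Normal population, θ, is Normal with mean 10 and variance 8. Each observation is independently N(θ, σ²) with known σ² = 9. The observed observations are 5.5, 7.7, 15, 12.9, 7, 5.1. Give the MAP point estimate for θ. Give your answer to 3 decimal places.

θ̂_MAP = 9.046

n = 6; x̄ = (5.5 + 7.7 + 15 + 12.9 + 7 + 5.1)/6 = 53.2/6 = 133/15 ≈ 8.8667.
For a Normal prior and Normal likelihood with known variance, the posterior is Normal; its mode equals its mean, the precision-weighted average.
Prior precision 1/σ₀² = 1/8 = 0.125; data precision n/σ² = 6/9 = 2/3.
θ̂ = (0.125·10 + (2/3)·(133/15)) / (0.125 + 2/3) = (1289/180)/(19/24) = 2578/285 ≈ 9.046.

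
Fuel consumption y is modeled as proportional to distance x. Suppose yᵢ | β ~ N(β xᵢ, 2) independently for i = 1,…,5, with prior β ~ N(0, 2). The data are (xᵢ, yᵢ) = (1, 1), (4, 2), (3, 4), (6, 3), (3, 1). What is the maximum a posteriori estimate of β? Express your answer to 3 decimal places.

β̂_MAP = 0.583

log p(β | y) = −Σ(yᵢ − βxᵢ)²/(2·2) − β²/(2·2) + const.
Setting the derivative to zero: Σxᵢ(yᵢ − βxᵢ)/2 − β/2 = 0, so β = Σxᵢyᵢ / (Σxᵢ² + σ²/τ²).
Σxᵢyᵢ = 1·1 + 4·2 + 3·4 + 6·3 + 3·1 = 42; Σxᵢ² = 71; σ²/τ² = 1.
β̂_MAP = 42 / (71 + 1) = 42/72 ≈ 0.583.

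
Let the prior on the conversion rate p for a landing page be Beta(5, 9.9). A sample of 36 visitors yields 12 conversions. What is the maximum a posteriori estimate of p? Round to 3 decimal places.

Prior: Beta(5, 9.9).
Data: 12 successes in 36 trials. The binomial likelihood contributes p^12(1−p)^24, so the posterior is Beta(5+12, 9.9+24) = Beta(17, 33.9).
For Beta(a, b) with a, b > 1 the mode is (a−1)/(a+b−2) = 16/48.9 ≈ 0.327.

p̂_MAP = 0.327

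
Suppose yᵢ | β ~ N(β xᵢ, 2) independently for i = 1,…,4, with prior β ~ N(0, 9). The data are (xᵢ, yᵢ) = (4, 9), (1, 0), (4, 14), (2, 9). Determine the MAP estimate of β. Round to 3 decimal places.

β̂_MAP = 2.955

log p(β | y) = −Σ(yᵢ − βxᵢ)²/(2·2) − β²/(2·9) + const.
Setting the derivative to zero: Σxᵢ(yᵢ − βxᵢ)/2 − β/9 = 0, so β = Σxᵢyᵢ / (Σxᵢ² + σ²/τ²).
Σxᵢyᵢ = 4·9 + 1·0 + 4·14 + 2·9 = 110; Σxᵢ² = 37; σ²/τ² = 2/9.
β̂_MAP = 110 / (37 + 2/9) = 110/(335/9) = 198/67 ≈ 2.955.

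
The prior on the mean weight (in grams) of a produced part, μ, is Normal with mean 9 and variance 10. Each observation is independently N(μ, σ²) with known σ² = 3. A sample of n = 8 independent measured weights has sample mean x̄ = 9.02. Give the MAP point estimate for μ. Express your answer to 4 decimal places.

μ̂_MAP = 9.0193

n = 8, x̄ = 9.02.
For a Normal prior and Normal likelihood with known variance, the posterior is Normal; its mode equals its mean, the precision-weighted average.
Prior precision 1/σ₀² = 1/10 = 0.1; data precision n/σ² = 8/3.
μ̂ = (0.1·9 + (8/3)·9.02) / (0.1 + 8/3) = (3743/150)/(83/30) = 3743/415 ≈ 9.0193.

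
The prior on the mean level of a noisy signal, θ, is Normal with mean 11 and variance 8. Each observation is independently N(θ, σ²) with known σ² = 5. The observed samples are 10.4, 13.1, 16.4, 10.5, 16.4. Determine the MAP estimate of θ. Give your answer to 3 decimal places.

θ̂_MAP = 13.098

n = 5; x̄ = (10.4 + 13.1 + 16.4 + 10.5 + 16.4)/5 = 66.8/5 = 13.36.
For a Normal prior and Normal likelihood with known variance, the posterior is Normal; its mode equals its mean, the precision-weighted average.
Prior precision 1/σ₀² = 1/8 = 0.125; data precision n/σ² = 5/5 = 1.
θ̂ = (0.125·11 + 1·13.36) / (0.125 + 1) = 14.735/1.125 = 2947/225 ≈ 13.098.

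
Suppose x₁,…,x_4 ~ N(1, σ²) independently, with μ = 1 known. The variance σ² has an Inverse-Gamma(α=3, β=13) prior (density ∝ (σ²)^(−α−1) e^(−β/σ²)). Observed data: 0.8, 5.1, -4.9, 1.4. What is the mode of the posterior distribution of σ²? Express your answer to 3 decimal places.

σ̂²_MAP = 6.485

Sum of squared deviations about the known mean: SS = (0.8−1)² + (5.1−1)² + (-4.9−1)² + (1.4−1)² = 51.82.
The Normal likelihood contributes (σ²)^(−n/2) exp(−SS/(2σ²)), so the posterior is Inverse-Gamma(α + n/2, β + SS/2) = Inverse-Gamma(5, 38.91).
The mode of Inverse-Gamma(a, b) is b/(a+1) = 38.91/6 ≈ 6.485.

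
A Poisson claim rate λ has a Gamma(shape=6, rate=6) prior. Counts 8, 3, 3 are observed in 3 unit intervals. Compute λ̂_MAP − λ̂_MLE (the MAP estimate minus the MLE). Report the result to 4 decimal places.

Σxᵢ = 14. Posterior is Gamma(20, 9); MAP = (20−1)/9 = 19/9 ≈ 2.11111.
MLE = x̄ = 14/3 ≈ 4.66667.
Difference = 19/9 − 14/3 = -23/9 ≈ -2.5556.

MAP − MLE = -2.5556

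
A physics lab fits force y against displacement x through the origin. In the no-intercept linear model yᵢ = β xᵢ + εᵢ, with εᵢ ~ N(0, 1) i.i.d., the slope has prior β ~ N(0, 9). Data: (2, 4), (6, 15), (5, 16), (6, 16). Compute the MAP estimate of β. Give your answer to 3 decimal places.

log p(β | y) = −Σ(yᵢ − βxᵢ)²/(2·1) − β²/(2·9) + const.
Setting the derivative to zero: Σxᵢ(yᵢ − βxᵢ)/1 − β/9 = 0, so β = Σxᵢyᵢ / (Σxᵢ² + σ²/τ²).
Σxᵢyᵢ = 2·4 + 6·15 + 5·16 + 6·16 = 274; Σxᵢ² = 101; σ²/τ² = 1/9.
β̂_MAP = 274 / (101 + 1/9) = 274/(910/9) = 1233/455 ≈ 2.710.

β̂_MAP = 2.710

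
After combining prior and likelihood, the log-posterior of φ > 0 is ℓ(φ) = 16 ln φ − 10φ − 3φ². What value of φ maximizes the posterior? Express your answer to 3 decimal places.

φ̂_MAP = 1.000

ℓ'(φ) = 16/φ − 10 − 6φ. Setting this to zero and multiplying by φ: 6φ² + 10φ − 16 = 0.
φ = (−10 + √(10² + 4·6·16)) / (2·6) = (−10 + √484) / 12 = (−10 + 22)/12 = 1.
ℓ''(φ) = −16/φ² − 6 < 0, confirming a maximum.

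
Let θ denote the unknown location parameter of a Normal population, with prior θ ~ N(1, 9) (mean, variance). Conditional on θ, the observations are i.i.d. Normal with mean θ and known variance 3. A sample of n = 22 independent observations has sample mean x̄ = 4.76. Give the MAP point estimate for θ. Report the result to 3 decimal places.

n = 22, x̄ = 4.76.
For a Normal prior and Normal likelihood with known variance, the posterior is Normal; its mode equals its mean, the precision-weighted average.
Prior precision 1/σ₀² = 1/9; data precision n/σ² = 22/3.
θ̂ = ((1/9)·1 + (22/3)·4.76) / (1/9 + 22/3) = (7879/225)/(67/9) = 7879/1675 ≈ 4.704.

θ̂_MAP = 4.704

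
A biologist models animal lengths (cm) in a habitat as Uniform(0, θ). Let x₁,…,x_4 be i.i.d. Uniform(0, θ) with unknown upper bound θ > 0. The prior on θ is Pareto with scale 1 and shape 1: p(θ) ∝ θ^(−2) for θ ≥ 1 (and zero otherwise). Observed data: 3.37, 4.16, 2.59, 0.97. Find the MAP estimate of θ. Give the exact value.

The Uniform(0, θ) likelihood is θ^(−n) for θ ≥ max(xᵢ), zero otherwise. Here max(xᵢ) = 4.16.
Posterior ∝ θ^(−2) · θ^(−4) = θ^(−6) on θ ≥ max(1, 4.16) = 4.16.
This density is strictly decreasing in θ, so the posterior mode lies at the lower boundary of the support.

θ̂_MAP = 4.16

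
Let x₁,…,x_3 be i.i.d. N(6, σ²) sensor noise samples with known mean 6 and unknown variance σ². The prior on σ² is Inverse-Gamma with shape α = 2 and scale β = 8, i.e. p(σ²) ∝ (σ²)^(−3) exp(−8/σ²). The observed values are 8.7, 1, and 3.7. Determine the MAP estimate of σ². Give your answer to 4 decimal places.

Sum of squared deviations about the known mean: SS = (8.7−6)² + (1−6)² + (3.7−6)² = 37.58.
The Normal likelihood contributes (σ²)^(−n/2) exp(−SS/(2σ²)), so the posterior is Inverse-Gamma(α + n/2, β + SS/2) = Inverse-Gamma(3.5, 26.79).
The mode of Inverse-Gamma(a, b) is b/(a+1) = 26.79/4.5 ≈ 5.9533.

σ̂²_MAP = 5.9533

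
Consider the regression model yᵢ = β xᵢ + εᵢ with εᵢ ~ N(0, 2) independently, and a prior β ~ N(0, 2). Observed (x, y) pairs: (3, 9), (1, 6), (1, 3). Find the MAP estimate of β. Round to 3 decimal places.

log p(β | y) = −Σ(yᵢ − βxᵢ)²/(2·2) − β²/(2·2) + const.
Setting the derivative to zero: Σxᵢ(yᵢ − βxᵢ)/2 − β/2 = 0, so β = Σxᵢyᵢ / (Σxᵢ² + σ²/τ²).
Σxᵢyᵢ = 3·9 + 1·6 + 1·3 = 36; Σxᵢ² = 11; σ²/τ² = 1.
β̂_MAP = 36 / (11 + 1) = 36/12 ≈ 3.000.

β̂_MAP = 3.000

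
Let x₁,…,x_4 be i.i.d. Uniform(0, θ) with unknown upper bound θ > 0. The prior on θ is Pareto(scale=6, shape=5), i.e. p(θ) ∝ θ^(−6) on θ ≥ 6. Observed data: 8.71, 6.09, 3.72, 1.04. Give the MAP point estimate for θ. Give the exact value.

θ̂_MAP = 8.71

The Uniform(0, θ) likelihood is θ^(−n) for θ ≥ max(xᵢ), zero otherwise. Here max(xᵢ) = 8.71.
Posterior ∝ θ^(−6) · θ^(−4) = θ^(−10) on θ ≥ max(6, 8.71) = 8.71.
This density is strictly decreasing in θ, so the posterior mode lies at the lower boundary of the support.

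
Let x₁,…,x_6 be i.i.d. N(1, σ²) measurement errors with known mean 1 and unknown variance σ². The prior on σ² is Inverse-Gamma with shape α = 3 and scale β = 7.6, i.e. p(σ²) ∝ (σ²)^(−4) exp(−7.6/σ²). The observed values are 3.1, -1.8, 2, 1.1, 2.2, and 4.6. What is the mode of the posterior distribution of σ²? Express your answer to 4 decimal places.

σ̂²_MAP = 3.0614

Sum of squared deviations about the known mean: SS = (3.1−1)² + (-1.8−1)² + (2−1)² + (1.1−1)² + (2.2−1)² + (4.6−1)² = 27.66.
The Normal likelihood contributes (σ²)^(−n/2) exp(−SS/(2σ²)), so the posterior is Inverse-Gamma(α + n/2, β + SS/2) = Inverse-Gamma(6, 21.43).
The mode of Inverse-Gamma(a, b) is b/(a+1) = 21.43/7 ≈ 3.0614.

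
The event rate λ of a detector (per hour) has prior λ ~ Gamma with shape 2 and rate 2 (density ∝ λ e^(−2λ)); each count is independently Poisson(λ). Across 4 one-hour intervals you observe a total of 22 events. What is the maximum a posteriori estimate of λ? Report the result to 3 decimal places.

λ̂_MAP = 3.833

Σxᵢ = 22, n = 4.
Posterior ∝ λe^(−2λ) · λ^22e^(−4λ) = λ^23e^(−6λ), i.e. Gamma(shape=24, rate=6).
The mode of a Gamma(a, b) with a ≥ 1 (shape–rate) is (a−1)/b = 23/6 ≈ 3.833.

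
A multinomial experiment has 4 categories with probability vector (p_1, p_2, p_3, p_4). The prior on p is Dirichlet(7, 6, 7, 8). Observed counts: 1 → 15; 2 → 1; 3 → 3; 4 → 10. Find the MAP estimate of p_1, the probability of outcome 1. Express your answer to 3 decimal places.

MAP estimate: 0.396

The posterior is Dirichlet(αᵢ + nᵢ) = Dirichlet(22, 7, 10, 18).
For a Dirichlet(a₁,…,a_K) with all aᵢ > 1, the mode has j-th component (aⱼ − 1)/(Σaᵢ − K).
Here Σaᵢ = 57 and K = 4, so p_1 = (22 − 1)/(57 − 4) = 21/53 ≈ 0.396.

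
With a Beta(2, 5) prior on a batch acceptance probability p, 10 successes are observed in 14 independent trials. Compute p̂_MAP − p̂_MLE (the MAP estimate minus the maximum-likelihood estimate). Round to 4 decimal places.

Posterior is Beta(12, 9); MAP = (12−1)/(21−2) = 11/19 ≈ 0.57895.
MLE ignores the prior: p̂_MLE = k/n = 10/14 ≈ 0.71429.
Difference = 11/19 − 10/14 = -18/133 ≈ -0.1353.

MAP − MLE = -0.1353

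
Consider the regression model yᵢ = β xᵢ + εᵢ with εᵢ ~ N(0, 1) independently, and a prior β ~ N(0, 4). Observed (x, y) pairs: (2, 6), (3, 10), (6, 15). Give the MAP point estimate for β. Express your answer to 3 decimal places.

β̂_MAP = 2.680

log p(β | y) = −Σ(yᵢ − βxᵢ)²/(2·1) − β²/(2·4) + const.
Setting the derivative to zero: Σxᵢ(yᵢ − βxᵢ)/1 − β/4 = 0, so β = Σxᵢyᵢ / (Σxᵢ² + σ²/τ²).
Σxᵢyᵢ = 2·6 + 3·10 + 6·15 = 132; Σxᵢ² = 49; σ²/τ² = 0.25.
β̂_MAP = 132 / (49 + 0.25) = 132/49.25 ≈ 2.680.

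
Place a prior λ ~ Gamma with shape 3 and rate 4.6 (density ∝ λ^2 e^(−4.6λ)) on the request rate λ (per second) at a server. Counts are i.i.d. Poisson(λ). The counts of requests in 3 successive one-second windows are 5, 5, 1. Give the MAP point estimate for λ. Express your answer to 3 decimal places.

λ̂_MAP = 1.711

Σxᵢ = 5+5+1 = 11, with n = 3.
Posterior ∝ λ^2e^(−4.6λ) · λ^11e^(−3λ) = λ^13e^(−7.6λ), i.e. Gamma(shape=14, rate=7.6).
The mode of a Gamma(a, b) with a ≥ 1 (shape–rate) is (a−1)/b = 13/7.6 ≈ 1.711.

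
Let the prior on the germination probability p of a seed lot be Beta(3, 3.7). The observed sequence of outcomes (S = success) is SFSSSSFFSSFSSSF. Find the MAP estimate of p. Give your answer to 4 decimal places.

Prior: Beta(3, 3.7).
Data: 10 successes in 15 trials (from the sequence). The binomial likelihood contributes p^10(1−p)^5, so the posterior is Beta(3+10, 3.7+5) = Beta(13, 8.7).
For Beta(a, b) with a, b > 1 the mode is (a−1)/(a+b−2) = 12/19.7 ≈ 0.6091.

p̂_MAP = 0.6091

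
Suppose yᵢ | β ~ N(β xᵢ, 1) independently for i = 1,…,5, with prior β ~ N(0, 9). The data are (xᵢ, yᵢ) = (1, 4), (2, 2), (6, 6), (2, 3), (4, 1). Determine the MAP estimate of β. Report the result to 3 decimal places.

log p(β | y) = −Σ(yᵢ − βxᵢ)²/(2·1) − β²/(2·9) + const.
Setting the derivative to zero: Σxᵢ(yᵢ − βxᵢ)/1 − β/9 = 0, so β = Σxᵢyᵢ / (Σxᵢ² + σ²/τ²).
Σxᵢyᵢ = 1·4 + 2·2 + 6·6 + 2·3 + 4·1 = 54; Σxᵢ² = 61; σ²/τ² = 1/9.
β̂_MAP = 54 / (61 + 1/9) = 54/(550/9) = 243/275 ≈ 0.884.

β̂_MAP = 0.884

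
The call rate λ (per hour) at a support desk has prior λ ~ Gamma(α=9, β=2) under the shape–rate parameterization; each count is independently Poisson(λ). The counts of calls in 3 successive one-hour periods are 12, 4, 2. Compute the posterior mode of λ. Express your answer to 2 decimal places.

Σxᵢ = 12+4+2 = 18, with n = 3.
Posterior ∝ λ^8e^(−2λ) · λ^18e^(−3λ) = λ^26e^(−5λ), i.e. Gamma(shape=27, rate=5).
The mode of a Gamma(a, b) with a ≥ 1 (shape–rate) is (a−1)/b = 26/5 ≈ 5.20.

λ̂_MAP = 5.20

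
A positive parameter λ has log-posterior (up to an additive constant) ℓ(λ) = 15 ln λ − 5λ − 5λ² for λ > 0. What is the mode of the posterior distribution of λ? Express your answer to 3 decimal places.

λ̂_MAP = 1.000

ℓ'(λ) = 15/λ − 5 − 10λ. Setting this to zero and multiplying by λ: 10λ² + 5λ − 15 = 0.
λ = (−5 + √(5² + 4·10·15)) / (2·10) = (−5 + √625) / 20 = (−5 + 25)/20 = 1.
ℓ''(λ) = −15/λ² − 10 < 0, confirming a maximum.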